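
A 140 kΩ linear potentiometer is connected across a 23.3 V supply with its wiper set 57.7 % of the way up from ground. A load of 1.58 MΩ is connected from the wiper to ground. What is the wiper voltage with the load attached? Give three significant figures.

V ≈ 13.2 V

The wiper splits the pot into (1−α)R = 59.22 kΩ above and αR = 80.78 kΩ below.
Lower section ‖ load = 76.85 kΩ.
V_wiper = 23.3 × 76.85/(59.22 + 76.85) = 13.2 V.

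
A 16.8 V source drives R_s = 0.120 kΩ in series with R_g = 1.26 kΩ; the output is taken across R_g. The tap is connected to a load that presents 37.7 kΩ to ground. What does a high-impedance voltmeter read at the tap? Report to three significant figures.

The load sits in parallel with R_g: R_g‖R_L = (1260 × 37700) / (1260 + 37700) = 1219 Ω.
V_out = 16.8 × 1219 / (120 + 1219) = 16.8 × 1219/1339 = 15.3 V.

V_out ≈ 15.3 V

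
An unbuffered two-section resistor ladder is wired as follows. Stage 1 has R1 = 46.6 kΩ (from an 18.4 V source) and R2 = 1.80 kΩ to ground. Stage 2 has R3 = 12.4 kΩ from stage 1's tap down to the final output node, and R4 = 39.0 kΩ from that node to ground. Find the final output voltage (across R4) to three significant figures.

Stage 2 presents R3+R4 = 51.40 kΩ as a load on stage 1's tap.
Stage 1's lower leg becomes R2‖(R3+R4) = 1.739 kΩ, so V_mid = 18.4 × 1.739/48.34 = 0.6620 V.
Stage 2 is itself unloaded: V_out = V_mid × R4/(R3+R4) = 0.6620 × 39.0/51.40 = 0.502 V.

V_out ≈ 0.502 V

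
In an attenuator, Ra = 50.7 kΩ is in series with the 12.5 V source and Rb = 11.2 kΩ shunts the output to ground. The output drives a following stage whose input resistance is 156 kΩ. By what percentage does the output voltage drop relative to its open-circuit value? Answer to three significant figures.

The divider's output (Thévenin) resistance is Ra‖Rb = 9.174 kΩ.
Fractional drop under load = R_th/(R_th + R_L) = 9.174 / (9.174 + 156) = 0.05554.
So the output falls by 5.55 %.

5.55 %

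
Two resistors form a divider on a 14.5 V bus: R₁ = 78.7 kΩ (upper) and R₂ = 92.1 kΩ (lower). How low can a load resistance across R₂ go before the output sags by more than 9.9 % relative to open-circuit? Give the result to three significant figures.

Output resistance R_th = R₁‖R₂ = (78.7 × 92.1)/170.8 = 42.44 kΩ.
The fractional drop is R_th/(R_th + R_L); requiring this ≤ 0.0990 gives R_L ≥ R_th(1/0.0990 − 1) = 42.44 × 9.101 = 386 kΩ.

R_L(min) ≈ 386 kΩ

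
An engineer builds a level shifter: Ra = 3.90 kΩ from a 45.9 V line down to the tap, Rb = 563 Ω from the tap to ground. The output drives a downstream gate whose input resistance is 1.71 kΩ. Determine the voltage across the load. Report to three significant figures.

V_out ≈ 4.50 V

The load sits in parallel with Rb: Rb‖R_L = (563 × 1710) / (563 + 1710) = 423.6 Ω.
V_out = 45.9 × 423.6 / (3900 + 423.6) = 45.9 × 423.6/4324 = 4.50 V.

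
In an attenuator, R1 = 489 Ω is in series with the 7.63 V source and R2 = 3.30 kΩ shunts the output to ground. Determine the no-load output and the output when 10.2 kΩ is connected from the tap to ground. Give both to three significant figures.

Unloaded: 6.65 V; loaded: 6.38 V

Open-circuit: V = 7.63 × 3300/(489 + 3300) = 6.65 V.
With the load, R2 becomes R2‖R_L = 2493 Ω, so V = 7.63 × 2493/2982 = 6.38 V.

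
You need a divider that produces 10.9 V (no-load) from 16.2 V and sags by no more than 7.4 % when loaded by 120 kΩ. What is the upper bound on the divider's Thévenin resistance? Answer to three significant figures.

Loading drop = R_th/(R_th + R_L) ≤ 0.0740, so R_th ≤ R_L · ε/(1−ε) = 120 kΩ × 0.0740/0.9260 = 9.59 kΩ.
(Any R1, R2 with R2/(R1+R2) = 0.673 and R1‖R2 ≤ 9.59 kΩ will meet the spec.)

R_th ≤ 9.59 kΩ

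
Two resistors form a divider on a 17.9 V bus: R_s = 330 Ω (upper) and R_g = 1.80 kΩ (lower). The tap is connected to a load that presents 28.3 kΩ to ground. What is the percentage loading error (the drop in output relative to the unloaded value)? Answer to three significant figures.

0.976 %

The divider's output (Thévenin) resistance is R_s‖R_g = 278.9 Ω.
Fractional drop under load = R_th/(R_th + R_L) = 278.9 / (278.9 + 28300) = 0.009758.
So the output falls by 0.976 %.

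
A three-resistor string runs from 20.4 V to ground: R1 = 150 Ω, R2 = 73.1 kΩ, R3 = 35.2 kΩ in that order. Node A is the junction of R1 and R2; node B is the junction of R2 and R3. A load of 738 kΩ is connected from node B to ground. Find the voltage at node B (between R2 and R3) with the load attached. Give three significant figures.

At node B, R3 is in parallel with the load: R3‖R_L = 33600 Ω.
Below node A the resistance is R2 + (R3‖R_L) = 106700 Ω, so V_A = 20.4 × 106700/106800 = 20.37 V.
Then V_B = V_A × (R3‖R_L)/(R2 + R3‖R_L) = 20.37 × 33600/106700 = 6.41 V.

V ≈ 6.41 V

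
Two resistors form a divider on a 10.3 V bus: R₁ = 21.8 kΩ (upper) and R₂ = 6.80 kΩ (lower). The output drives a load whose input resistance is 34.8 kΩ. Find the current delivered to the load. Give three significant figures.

R₂‖R_L = 5.688 kΩ; V_out = 10.3 × 5.688/27.49 = 2.131 V.
I_L = V_out / R_L = 2.131 / 34.8 kΩ = 0.0612 mA.

I_L ≈ 0.0612 mA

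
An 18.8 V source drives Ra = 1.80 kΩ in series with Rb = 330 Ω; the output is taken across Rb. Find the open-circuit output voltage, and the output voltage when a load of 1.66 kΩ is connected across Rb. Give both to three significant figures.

Unloaded: 2.91 V; loaded: 2.49 V

Open-circuit: V = 18.8 × 330/(1800 + 330) = 2.91 V.
With the load, Rb becomes Rb‖R_L = 275.3 Ω, so V = 18.8 × 275.3/2075 = 2.49 V.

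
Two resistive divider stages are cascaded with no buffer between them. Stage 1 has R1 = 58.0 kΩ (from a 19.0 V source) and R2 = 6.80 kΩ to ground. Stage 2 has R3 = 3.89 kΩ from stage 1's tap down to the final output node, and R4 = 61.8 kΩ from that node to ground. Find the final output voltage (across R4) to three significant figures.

V_out ≈ 1.72 V

Stage 2 presents R3+R4 = 65.69 kΩ as a load on stage 1's tap.
Stage 1's lower leg becomes R2‖(R3+R4) = 6.162 kΩ, so V_mid = 19.0 × 6.162/64.16 = 1.825 V.
Stage 2 is itself unloaded: V_out = V_mid × R4/(R3+R4) = 1.825 × 61.8/65.69 = 1.72 V.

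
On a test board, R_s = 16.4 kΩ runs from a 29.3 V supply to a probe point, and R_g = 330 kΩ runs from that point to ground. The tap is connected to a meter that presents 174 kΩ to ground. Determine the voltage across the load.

The load sits in parallel with R_g: R_g‖R_L = (330 × 174) / (330 + 174) = 113.9 kΩ.
V_out = 29.3 × 113.9 / (16.4 + 113.9) = 29.3 × 113.9/130.3 = 25.6 V.

V_out ≈ 25.6 V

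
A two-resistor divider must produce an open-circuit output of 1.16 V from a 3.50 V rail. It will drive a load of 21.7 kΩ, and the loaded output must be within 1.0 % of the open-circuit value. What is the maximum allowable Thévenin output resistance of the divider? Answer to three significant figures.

Loading drop = R_th/(R_th + R_L) ≤ 0.0100, so R_th ≤ R_L · ε/(1−ε) = 21.7 kΩ × 0.0100/0.9900 = 219 Ω.

R_th ≤ 219 Ω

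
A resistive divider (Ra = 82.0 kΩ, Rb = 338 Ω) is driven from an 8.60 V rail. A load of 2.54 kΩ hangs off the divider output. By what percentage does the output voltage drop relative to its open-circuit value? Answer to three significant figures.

11.7 %

Unloaded V = 8.60 × 338/82340 = 0.035303 V.
Loaded: Rb‖R_L = 298.3 Ω, giving V = 8.60 × 298.3/82300 = 0.031172 V.
Drop = (0.035303 − 0.031172) / 0.035303 = 11.7 %.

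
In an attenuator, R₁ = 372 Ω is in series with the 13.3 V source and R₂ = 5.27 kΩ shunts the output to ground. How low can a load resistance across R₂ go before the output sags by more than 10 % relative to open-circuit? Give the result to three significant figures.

Output resistance R_th = R₁‖R₂ = (372 × 5270)/5642 = 347.5 Ω.
The fractional drop is R_th/(R_th + R_L); requiring this ≤ 0.100 gives R_L ≥ R_th(1/0.100 − 1) = 347.5 × 9.000 = 3.13 kΩ.

R_L(min) ≈ 3.13 kΩ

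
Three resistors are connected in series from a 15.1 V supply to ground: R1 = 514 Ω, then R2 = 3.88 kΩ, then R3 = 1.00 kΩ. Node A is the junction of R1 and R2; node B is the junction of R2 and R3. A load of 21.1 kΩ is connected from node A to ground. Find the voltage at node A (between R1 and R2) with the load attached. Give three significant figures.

Below node A the series string R2+R3 = 4880 Ω sits in parallel with the 21100 Ω load: 3963 Ω.
V_A = 15.1 × 3963/(514 + 3963) = 13.4 V.

V ≈ 13.4 V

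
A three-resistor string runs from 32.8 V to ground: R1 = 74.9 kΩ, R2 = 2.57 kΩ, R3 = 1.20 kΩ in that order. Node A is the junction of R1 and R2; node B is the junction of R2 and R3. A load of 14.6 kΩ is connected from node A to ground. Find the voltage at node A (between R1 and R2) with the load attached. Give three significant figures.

V ≈ 1.26 V

Below node A the series string R2+R3 = 3.770 kΩ sits in parallel with the 14.6 kΩ load: 2.996 kΩ.
V_A = 32.8 × 2.996/(74.9 + 2.996) = 1.26 V.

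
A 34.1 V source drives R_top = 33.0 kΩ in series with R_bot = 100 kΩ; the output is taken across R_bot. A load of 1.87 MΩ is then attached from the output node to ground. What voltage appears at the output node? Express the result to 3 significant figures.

The load sits in parallel with R_bot: R_bot‖R_L = (100 × 1870) / (100 + 1870) = 94.92 kΩ.
V_out = 34.1 × 94.92 / (33.0 + 94.92) = 34.1 × 94.92/127.9 = 25.3 V.

V_out ≈ 25.3 V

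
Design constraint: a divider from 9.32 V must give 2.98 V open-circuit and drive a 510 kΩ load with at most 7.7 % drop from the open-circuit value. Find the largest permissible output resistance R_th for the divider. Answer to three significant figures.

Loading drop = R_th/(R_th + R_L) ≤ 0.0770, so R_th ≤ R_L · ε/(1−ε) = 510 kΩ × 0.0770/0.9230 = 42.5 kΩ.
(Any R1, R2 with R2/(R1+R2) = 0.320 and R1‖R2 ≤ 42.5 kΩ will meet the spec.)

R_th ≤ 42.5 kΩ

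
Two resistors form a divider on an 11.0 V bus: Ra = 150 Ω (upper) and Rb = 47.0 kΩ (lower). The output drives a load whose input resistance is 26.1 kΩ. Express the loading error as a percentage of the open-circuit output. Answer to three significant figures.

0.570 %

The divider's output (Thévenin) resistance is Ra‖Rb = 149.5 Ω.
Fractional drop under load = R_th/(R_th + R_L) = 149.5 / (149.5 + 26100) = 0.005696.
So the output falls by 0.570 %.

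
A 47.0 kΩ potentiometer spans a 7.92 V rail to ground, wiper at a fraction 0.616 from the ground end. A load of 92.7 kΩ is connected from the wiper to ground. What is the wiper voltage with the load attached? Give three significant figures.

The wiper splits the pot into (1−α)R = 18.05 kΩ above and αR = 28.95 kΩ below.
Lower section ‖ load = 22.06 kΩ.
V_wiper = 7.92 × 22.06/(18.05 + 22.06) = 4.36 V.

V ≈ 4.36 V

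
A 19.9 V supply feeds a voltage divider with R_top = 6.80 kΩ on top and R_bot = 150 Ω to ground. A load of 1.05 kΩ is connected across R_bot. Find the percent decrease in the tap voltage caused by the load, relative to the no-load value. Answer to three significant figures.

12.3 %

Unloaded V = 19.9 × 150/6950 = 0.42950 V.
Loaded: R_bot‖R_L = 131.2 Ω, giving V = 19.9 × 131.2/6931 = 0.37683 V.
Drop = (0.42950 − 0.37683) / 0.42950 = 12.3 %.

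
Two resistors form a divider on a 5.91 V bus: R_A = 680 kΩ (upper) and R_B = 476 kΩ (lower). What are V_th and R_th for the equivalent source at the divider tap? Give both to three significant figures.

V_th is the open-circuit tap voltage: 5.91 × 476/(680 + 476) = 2.43 V.
With the supply zeroed, R_A and R_B appear in parallel from the tap: R_th = R_A‖R_B = (680 × 476)/1156 = 280 kΩ.

V_th = 2.43 V, R_th = 280 kΩ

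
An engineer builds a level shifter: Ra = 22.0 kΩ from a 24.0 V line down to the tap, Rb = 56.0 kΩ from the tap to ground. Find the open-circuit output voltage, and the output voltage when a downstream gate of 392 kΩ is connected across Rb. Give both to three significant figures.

Unloaded: 17.2 V; loaded: 16.6 V

Open-circuit: V = 24.0 × 56.0/(22.0 + 56.0) = 17.2 V.
With the load, Rb becomes Rb‖R_L = 49.00 kΩ, so V = 24.0 × 49.00/71.00 = 16.6 V.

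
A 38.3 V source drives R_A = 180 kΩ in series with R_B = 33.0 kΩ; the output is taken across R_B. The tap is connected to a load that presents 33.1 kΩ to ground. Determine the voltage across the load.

V_out ≈ 3.22 V

The load sits in parallel with R_B: R_B‖R_L = (33.0 × 33.1) / (33.0 + 33.1) = 16.52 kΩ.
V_out = 38.3 × 16.52 / (180 + 16.52) = 38.3 × 16.52/196.5 = 3.22 V.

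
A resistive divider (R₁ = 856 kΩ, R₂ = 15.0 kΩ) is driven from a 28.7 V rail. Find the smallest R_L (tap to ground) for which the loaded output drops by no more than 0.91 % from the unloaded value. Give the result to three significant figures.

Output resistance R_th = R₁‖R₂ = (856 × 15.0)/871.0 = 14.74 kΩ.
The fractional drop is R_th/(R_th + R_L); requiring this ≤ 0.00910 gives R_L ≥ R_th(1/0.00910 − 1) = 14.74 × 108.9 = 1.61 MΩ.

R_L(min) ≈ 1.61 MΩ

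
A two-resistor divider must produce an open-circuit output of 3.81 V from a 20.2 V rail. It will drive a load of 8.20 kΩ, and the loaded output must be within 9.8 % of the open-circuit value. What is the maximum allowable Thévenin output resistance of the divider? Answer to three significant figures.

R_th ≤ 891 Ω

Loading drop = R_th/(R_th + R_L) ≤ 0.0980, so R_th ≤ R_L · ε/(1−ε) = 8.20 kΩ × 0.0980/0.9020 = 891 Ω.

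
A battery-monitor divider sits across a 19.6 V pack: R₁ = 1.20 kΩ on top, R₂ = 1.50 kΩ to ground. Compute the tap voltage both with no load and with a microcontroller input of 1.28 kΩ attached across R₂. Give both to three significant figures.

Open-circuit: V = 19.6 × 1.50/(1.20 + 1.50) = 10.9 V.
With the load, R₂ becomes R₂‖R_L = 0.6906 kΩ, so V = 19.6 × 0.6906/1.891 = 7.16 V.

Unloaded: 10.9 V; loaded: 7.16 V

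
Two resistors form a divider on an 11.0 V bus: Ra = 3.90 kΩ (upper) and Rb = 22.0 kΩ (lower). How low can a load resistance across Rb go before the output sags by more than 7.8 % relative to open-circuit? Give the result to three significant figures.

Output resistance R_th = Ra‖Rb = (3.90 × 22.0)/25.90 = 3.313 kΩ.
The fractional drop is R_th/(R_th + R_L); requiring this ≤ 0.0780 gives R_L ≥ R_th(1/0.0780 − 1) = 3.313 × 11.82 = 39.2 kΩ.

R_L(min) ≈ 39.2 kΩ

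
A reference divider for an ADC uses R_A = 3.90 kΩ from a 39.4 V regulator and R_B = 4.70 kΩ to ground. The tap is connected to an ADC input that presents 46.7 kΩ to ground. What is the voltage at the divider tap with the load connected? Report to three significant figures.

The load sits in parallel with R_B: R_B‖R_L = (4.70 × 46.7) / (4.70 + 46.7) = 4.270 kΩ.
V_out = 39.4 × 4.270 / (3.90 + 4.270) = 39.4 × 4.270/8.170 = 20.6 V.

V_out ≈ 20.6 V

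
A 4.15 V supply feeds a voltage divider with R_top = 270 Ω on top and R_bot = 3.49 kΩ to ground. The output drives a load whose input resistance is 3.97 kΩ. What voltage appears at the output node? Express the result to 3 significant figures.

V_out ≈ 3.62 V

The load sits in parallel with R_bot: R_bot‖R_L = (3490 × 3970) / (3490 + 3970) = 1857 Ω.
V_out = 4.15 × 1857 / (270 + 1857) = 4.15 × 1857/2127 = 3.62 V.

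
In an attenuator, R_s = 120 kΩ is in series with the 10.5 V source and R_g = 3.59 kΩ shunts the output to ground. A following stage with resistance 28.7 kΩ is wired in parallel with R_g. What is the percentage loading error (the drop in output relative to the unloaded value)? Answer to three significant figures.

10.8 %

Unloaded V = 10.5 × 3.59/123.6 = 0.30500 V.
Loaded: R_g‖R_L = 3.191 kΩ, giving V = 10.5 × 3.191/123.2 = 0.27197 V.
Drop = (0.30500 − 0.27197) / 0.30500 = 10.8 %.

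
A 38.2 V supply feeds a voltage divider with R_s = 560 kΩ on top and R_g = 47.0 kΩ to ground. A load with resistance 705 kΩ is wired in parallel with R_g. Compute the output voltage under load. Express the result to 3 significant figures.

The load sits in parallel with R_g: R_g‖R_L = (47.0 × 705) / (47.0 + 705) = 44.06 kΩ.
V_out = 38.2 × 44.06 / (560 + 44.06) = 38.2 × 44.06/604.1 = 2.79 V.
(Unloaded it would have been 2.96 V.)

V_out ≈ 2.79 V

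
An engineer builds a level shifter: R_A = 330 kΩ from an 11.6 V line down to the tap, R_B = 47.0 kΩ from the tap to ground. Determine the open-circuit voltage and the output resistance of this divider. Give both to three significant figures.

V_th = 1.45 V, R_th = 41.1 kΩ

V_th is the open-circuit tap voltage: 11.6 × 47.0/(330 + 47.0) = 1.45 V.
With the supply zeroed, R_A and R_B appear in parallel from the tap: R_th = R_A‖R_B = (330 × 47.0)/377.0 = 41.1 kΩ.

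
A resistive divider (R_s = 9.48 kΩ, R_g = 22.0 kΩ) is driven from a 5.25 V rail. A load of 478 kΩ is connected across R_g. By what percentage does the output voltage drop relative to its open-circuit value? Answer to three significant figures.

The divider's output (Thévenin) resistance is R_s‖R_g = 6.625 kΩ.
Fractional drop under load = R_th/(R_th + R_L) = 6.625 / (6.625 + 478) = 0.01367.
So the output falls by 1.37 %.

1.37 %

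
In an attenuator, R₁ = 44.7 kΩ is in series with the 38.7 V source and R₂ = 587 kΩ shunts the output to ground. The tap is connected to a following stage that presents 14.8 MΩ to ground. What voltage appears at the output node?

The load sits in parallel with R₂: R₂‖R_L = (587 × 14800) / (587 + 14800) = 564.6 kΩ.
V_out = 38.7 × 564.6 / (44.7 + 564.6) = 38.7 × 564.6/609.3 = 35.9 V.

V_out ≈ 35.9 V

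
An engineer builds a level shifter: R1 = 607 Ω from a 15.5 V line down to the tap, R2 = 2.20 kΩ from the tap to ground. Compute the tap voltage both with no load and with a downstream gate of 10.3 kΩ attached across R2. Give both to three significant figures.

Open-circuit: V = 15.5 × 2200/(607 + 2200) = 12.1 V.
With the load, R2 becomes R2‖R_L = 1813 Ω, so V = 15.5 × 1813/2420 = 11.6 V.

Unloaded: 12.1 V; loaded: 11.6 V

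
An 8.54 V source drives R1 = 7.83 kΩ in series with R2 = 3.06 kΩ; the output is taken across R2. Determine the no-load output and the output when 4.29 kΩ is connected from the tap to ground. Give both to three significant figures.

Unloaded: 2.40 V; loaded: 1.59 V

Open-circuit: V = 8.54 × 3.06/(7.83 + 3.06) = 2.40 V.
With the load, R2 becomes R2‖R_L = 1.786 kΩ, so V = 8.54 × 1.786/9.616 = 1.59 V.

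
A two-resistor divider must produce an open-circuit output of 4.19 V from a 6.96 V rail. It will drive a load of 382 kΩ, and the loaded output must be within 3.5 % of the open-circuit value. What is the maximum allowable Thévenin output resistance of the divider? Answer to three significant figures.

Loading drop = R_th/(R_th + R_L) ≤ 0.0350, so R_th ≤ R_L · ε/(1−ε) = 382 kΩ × 0.0350/0.9650 = 13.9 kΩ.
(Any R1, R2 with R2/(R1+R2) = 0.602 and R1‖R2 ≤ 13.9 kΩ will meet the spec.)

R_th ≤ 13.9 kΩ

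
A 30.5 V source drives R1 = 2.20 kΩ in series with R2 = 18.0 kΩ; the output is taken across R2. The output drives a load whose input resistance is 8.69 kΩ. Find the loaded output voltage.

The load sits in parallel with R2: R2‖R_L = (18.0 × 8.69) / (18.0 + 8.69) = 5.861 kΩ.
V_out = 30.5 × 5.861 / (2.20 + 5.861) = 30.5 × 5.861/8.061 = 22.2 V.

V_out ≈ 22.2 V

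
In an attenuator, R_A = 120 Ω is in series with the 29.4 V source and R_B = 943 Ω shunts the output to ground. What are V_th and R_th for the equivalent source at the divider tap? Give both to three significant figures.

V_th = 26.1 V, R_th = 106 Ω

V_th is the open-circuit tap voltage: 29.4 × 943/(120 + 943) = 26.1 V.
With the supply zeroed, R_A and R_B appear in parallel from the tap: R_th = R_A‖R_B = (120 × 943)/1063 = 106 Ω.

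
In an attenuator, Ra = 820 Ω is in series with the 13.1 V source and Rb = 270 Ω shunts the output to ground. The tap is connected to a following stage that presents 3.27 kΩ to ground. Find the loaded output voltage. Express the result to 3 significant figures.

V_out ≈ 3.06 V

The load sits in parallel with Rb: Rb‖R_L = (270 × 3270) / (270 + 3270) = 249.4 Ω.
V_out = 13.1 × 249.4 / (820 + 249.4) = 13.1 × 249.4/1069 = 3.06 V.
(Unloaded it would have been 3.24 V.)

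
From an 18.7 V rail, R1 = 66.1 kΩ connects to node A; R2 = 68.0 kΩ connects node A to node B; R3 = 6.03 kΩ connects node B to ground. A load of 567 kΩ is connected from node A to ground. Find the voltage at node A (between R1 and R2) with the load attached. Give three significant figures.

Below node A the series string R2+R3 = 74.03 kΩ sits in parallel with the 567 kΩ load: 65.48 kΩ.
V_A = 18.7 × 65.48/(66.1 + 65.48) = 9.31 V.

V ≈ 9.31 V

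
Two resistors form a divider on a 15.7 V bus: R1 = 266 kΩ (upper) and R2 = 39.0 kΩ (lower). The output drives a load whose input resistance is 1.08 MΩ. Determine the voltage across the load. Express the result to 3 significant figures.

The load sits in parallel with R2: R2‖R_L = (39.0 × 1080) / (39.0 + 1080) = 37.64 kΩ.
V_out = 15.7 × 37.64 / (266 + 37.64) = 15.7 × 37.64/303.6 = 1.95 V.
(Unloaded it would have been 2.01 V.)

V_out ≈ 1.95 V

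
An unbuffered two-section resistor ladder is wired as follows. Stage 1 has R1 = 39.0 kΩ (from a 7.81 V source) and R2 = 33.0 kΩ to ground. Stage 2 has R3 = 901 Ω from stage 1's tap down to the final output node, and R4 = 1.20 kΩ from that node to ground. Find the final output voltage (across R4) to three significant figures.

V_out ≈ 0.215 V

Stage 2 presents R3+R4 = 2101 Ω as a load on stage 1's tap.
Stage 1's lower leg becomes R2‖(R3+R4) = 1975 Ω, so V_mid = 7.81 × 1975/40980 = 0.3765 V.
Stage 2 is itself unloaded: V_out = V_mid × R4/(R3+R4) = 0.3765 × 1200/2101 = 0.215 V.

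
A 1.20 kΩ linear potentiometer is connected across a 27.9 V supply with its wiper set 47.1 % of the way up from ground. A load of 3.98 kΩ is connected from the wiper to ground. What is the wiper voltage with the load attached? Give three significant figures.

The wiper splits the pot into (1−α)R = 634.8 Ω above and αR = 565.2 Ω below.
Lower section ‖ load = 494.9 Ω.
V_wiper = 27.9 × 494.9/(634.8 + 494.9) = 12.2 V.

V ≈ 12.2 V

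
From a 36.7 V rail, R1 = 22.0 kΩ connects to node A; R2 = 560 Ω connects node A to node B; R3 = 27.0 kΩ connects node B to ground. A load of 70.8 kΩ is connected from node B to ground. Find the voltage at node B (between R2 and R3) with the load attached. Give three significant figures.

At node B, R3 is in parallel with the load: R3‖R_L = 19550 Ω.
Below node A the resistance is R2 + (R3‖R_L) = 20110 Ω, so V_A = 36.7 × 20110/42110 = 17.52 V.
Then V_B = V_A × (R3‖R_L)/(R2 + R3‖R_L) = 17.52 × 19550/20110 = 17.0 V.

V ≈ 17.0 V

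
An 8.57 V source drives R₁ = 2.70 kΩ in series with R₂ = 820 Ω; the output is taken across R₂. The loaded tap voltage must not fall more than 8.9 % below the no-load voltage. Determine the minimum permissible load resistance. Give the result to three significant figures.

R_L(min) ≈ 6.44 kΩ

Output resistance R_th = R₁‖R₂ = (2700 × 820)/3520 = 629.0 Ω.
The fractional drop is R_th/(R_th + R_L); requiring this ≤ 0.0890 gives R_L ≥ R_th(1/0.0890 − 1) = 629.0 × 10.24 = 6.44 kΩ.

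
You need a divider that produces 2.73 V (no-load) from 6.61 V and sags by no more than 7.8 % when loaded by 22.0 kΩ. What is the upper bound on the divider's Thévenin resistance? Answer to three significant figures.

Loading drop = R_th/(R_th + R_L) ≤ 0.0780, so R_th ≤ R_L · ε/(1−ε) = 22.0 kΩ × 0.0780/0.9220 = 1.86 kΩ.

R_th ≤ 1.86 kΩ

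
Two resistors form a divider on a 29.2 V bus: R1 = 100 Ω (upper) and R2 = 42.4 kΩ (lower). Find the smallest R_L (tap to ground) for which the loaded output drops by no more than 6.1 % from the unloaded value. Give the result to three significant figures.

Output resistance R_th = R1‖R2 = (100 × 42400)/42500 = 99.76 Ω.
The fractional drop is R_th/(R_th + R_L); requiring this ≤ 0.0610 gives R_L ≥ R_th(1/0.0610 − 1) = 99.76 × 15.39 = 1.54 kΩ.

R_L(min) ≈ 1.54 kΩ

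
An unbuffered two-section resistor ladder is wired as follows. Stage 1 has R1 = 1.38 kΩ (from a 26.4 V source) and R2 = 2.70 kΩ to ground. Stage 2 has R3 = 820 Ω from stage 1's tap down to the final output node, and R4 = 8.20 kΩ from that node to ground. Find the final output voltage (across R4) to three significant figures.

V_out ≈ 14.4 V

Stage 2 presents R3+R4 = 9020 Ω as a load on stage 1's tap.
Stage 1's lower leg becomes R2‖(R3+R4) = 2078 Ω, so V_mid = 26.4 × 2078/3458 = 15.86 V.
Stage 2 is itself unloaded: V_out = V_mid × R4/(R3+R4) = 15.86 × 8200/9020 = 14.4 V.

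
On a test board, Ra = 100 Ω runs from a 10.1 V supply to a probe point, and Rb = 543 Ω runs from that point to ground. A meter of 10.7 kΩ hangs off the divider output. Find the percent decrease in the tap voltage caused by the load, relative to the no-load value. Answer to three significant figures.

0.783 %

The divider's output (Thévenin) resistance is Ra‖Rb = 84.45 Ω.
Fractional drop under load = R_th/(R_th + R_L) = 84.45 / (84.45 + 10700) = 0.007831.
So the output falls by 0.783 %.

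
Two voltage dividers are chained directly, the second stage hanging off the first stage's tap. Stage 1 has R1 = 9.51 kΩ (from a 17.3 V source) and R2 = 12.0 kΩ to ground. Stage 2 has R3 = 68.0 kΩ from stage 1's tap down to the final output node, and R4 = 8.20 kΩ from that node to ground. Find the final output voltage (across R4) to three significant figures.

Stage 2 presents R3+R4 = 76.20 kΩ as a load on stage 1's tap.
Stage 1's lower leg becomes R2‖(R3+R4) = 10.37 kΩ, so V_mid = 17.3 × 10.37/19.88 = 9.023 V.
Stage 2 is itself unloaded: V_out = V_mid × R4/(R3+R4) = 9.023 × 8.20/76.20 = 0.971 V.

V_out ≈ 0.971 V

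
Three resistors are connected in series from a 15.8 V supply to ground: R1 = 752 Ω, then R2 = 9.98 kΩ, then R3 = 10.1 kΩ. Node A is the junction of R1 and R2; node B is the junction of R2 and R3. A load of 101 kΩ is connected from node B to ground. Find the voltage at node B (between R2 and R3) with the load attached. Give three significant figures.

V ≈ 7.29 V

At node B, R3 is in parallel with the load: R3‖R_L = 9182 Ω.
Below node A the resistance is R2 + (R3‖R_L) = 19160 Ω, so V_A = 15.8 × 19160/19910 = 15.20 V.
Then V_B = V_A × (R3‖R_L)/(R2 + R3‖R_L) = 15.20 × 9182/19160 = 7.29 V.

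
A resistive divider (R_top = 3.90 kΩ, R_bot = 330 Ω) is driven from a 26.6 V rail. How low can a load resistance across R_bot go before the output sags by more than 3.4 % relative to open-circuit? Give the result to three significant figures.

Output resistance R_th = R_top‖R_bot = (3900 × 330)/4230 = 304.3 Ω.
The fractional drop is R_th/(R_th + R_L); requiring this ≤ 0.0340 gives R_L ≥ R_th(1/0.0340 − 1) = 304.3 × 28.41 = 8.64 kΩ.

R_L(min) ≈ 8.64 kΩ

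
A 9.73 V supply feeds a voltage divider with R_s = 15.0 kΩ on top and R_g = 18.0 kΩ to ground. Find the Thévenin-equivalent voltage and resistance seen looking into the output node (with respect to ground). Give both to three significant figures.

V_th = 5.31 V, R_th = 8.18 kΩ

V_th is the open-circuit tap voltage: 9.73 × 18.0/(15.0 + 18.0) = 5.31 V.
With the supply zeroed, R_s and R_g appear in parallel from the tap: R_th = R_s‖R_g = (15.0 × 18.0)/33.00 = 8.18 kΩ.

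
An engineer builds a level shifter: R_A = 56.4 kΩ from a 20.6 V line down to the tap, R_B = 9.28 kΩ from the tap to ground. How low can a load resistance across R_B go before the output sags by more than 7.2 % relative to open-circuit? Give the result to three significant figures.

R_L(min) ≈ 103 kΩ

Output resistance R_th = R_A‖R_B = (56.4 × 9.28)/65.68 = 7.969 kΩ.
The fractional drop is R_th/(R_th + R_L); requiring this ≤ 0.0720 gives R_L ≥ R_th(1/0.0720 − 1) = 7.969 × 12.89 = 103 kΩ.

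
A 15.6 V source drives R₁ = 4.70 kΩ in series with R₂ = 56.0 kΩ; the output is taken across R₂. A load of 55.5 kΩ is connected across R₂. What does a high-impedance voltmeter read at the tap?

V_out ≈ 13.3 V

The load sits in parallel with R₂: R₂‖R_L = (56.0 × 55.5) / (56.0 + 55.5) = 27.87 kΩ.
V_out = 15.6 × 27.87 / (4.70 + 27.87) = 15.6 × 27.87/32.57 = 13.3 V.
(Unloaded it would have been 14.4 V.)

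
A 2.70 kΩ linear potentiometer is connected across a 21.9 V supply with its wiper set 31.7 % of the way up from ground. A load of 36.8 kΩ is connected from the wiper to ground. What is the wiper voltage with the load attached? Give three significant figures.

The wiper splits the pot into (1−α)R = 1844 Ω above and αR = 855.9 Ω below.
Lower section ‖ load = 836.4 Ω.
V_wiper = 21.9 × 836.4/(1844 + 836.4) = 6.83 V.

V ≈ 6.83 V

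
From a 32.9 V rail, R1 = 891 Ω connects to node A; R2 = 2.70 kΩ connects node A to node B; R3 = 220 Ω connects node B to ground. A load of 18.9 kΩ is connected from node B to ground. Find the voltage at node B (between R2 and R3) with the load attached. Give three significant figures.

At node B, R3 is in parallel with the load: R3‖R_L = 217.5 Ω.
Below node A the resistance is R2 + (R3‖R_L) = 2917 Ω, so V_A = 32.9 × 2917/3808 = 25.20 V.
Then V_B = V_A × (R3‖R_L)/(R2 + R3‖R_L) = 25.20 × 217.5/2917 = 1.88 V.

V ≈ 1.88 V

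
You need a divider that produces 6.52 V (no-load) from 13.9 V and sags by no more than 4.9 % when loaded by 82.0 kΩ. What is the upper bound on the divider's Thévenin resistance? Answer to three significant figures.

R_th ≤ 4.23 kΩ

Loading drop = R_th/(R_th + R_L) ≤ 0.0490, so R_th ≤ R_L · ε/(1−ε) = 82.0 kΩ × 0.0490/0.9510 = 4.23 kΩ.
(Any R1, R2 with R2/(R1+R2) = 0.469 and R1‖R2 ≤ 4.23 kΩ will meet the spec.)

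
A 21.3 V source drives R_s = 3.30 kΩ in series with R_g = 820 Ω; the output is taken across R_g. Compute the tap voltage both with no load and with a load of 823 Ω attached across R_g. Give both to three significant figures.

Open-circuit: V = 21.3 × 820/(3300 + 820) = 4.24 V.
With the load, R_g becomes R_g‖R_L = 410.7 Ω, so V = 21.3 × 410.7/3711 = 2.36 V.

Unloaded: 4.24 V; loaded: 2.36 V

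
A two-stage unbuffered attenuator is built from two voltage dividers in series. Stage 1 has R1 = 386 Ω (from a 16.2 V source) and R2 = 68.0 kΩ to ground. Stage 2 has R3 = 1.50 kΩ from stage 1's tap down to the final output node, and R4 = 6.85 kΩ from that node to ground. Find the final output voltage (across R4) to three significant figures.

V_out ≈ 12.6 V

Stage 2 presents R3+R4 = 8350 Ω as a load on stage 1's tap.
Stage 1's lower leg becomes R2‖(R3+R4) = 7437 Ω, so V_mid = 16.2 × 7437/7823 = 15.40 V.
Stage 2 is itself unloaded: V_out = V_mid × R4/(R3+R4) = 15.40 × 6850/8350 = 12.6 V.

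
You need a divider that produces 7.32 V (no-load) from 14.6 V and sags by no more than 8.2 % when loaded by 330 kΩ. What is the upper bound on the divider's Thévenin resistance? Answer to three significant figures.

Loading drop = R_th/(R_th + R_L) ≤ 0.0820, so R_th ≤ R_L · ε/(1−ε) = 330 kΩ × 0.0820/0.9180 = 29.5 kΩ.

R_th ≤ 29.5 kΩ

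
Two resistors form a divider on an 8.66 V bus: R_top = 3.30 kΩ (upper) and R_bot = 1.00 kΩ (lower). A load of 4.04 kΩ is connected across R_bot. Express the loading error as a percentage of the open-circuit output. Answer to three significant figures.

16.0 %

Unloaded V = 8.66 × 1.00/4.300 = 2.014 V.
Loaded: R_bot‖R_L = 0.8016 kΩ, giving V = 8.66 × 0.8016/4.102 = 1.692 V.
Drop = (2.014 − 1.692) / 2.014 = 16.0 %.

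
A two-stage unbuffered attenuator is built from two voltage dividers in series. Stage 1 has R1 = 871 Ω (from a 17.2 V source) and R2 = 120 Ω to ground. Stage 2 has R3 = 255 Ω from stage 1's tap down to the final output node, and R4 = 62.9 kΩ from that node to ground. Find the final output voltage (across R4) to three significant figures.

Stage 2 presents R3+R4 = 63160 Ω as a load on stage 1's tap.
Stage 1's lower leg becomes R2‖(R3+R4) = 119.8 Ω, so V_mid = 17.2 × 119.8/990.8 = 2.079 V.
Stage 2 is itself unloaded: V_out = V_mid × R4/(R3+R4) = 2.079 × 62900/63160 = 2.07 V.

V_out ≈ 2.07 V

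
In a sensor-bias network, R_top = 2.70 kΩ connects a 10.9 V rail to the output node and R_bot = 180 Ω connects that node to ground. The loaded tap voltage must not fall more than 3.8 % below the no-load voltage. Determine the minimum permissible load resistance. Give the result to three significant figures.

R_L(min) ≈ 4.27 kΩ

Output resistance R_th = R_top‖R_bot = (2700 × 180)/2880 = 168.8 Ω.
The fractional drop is R_th/(R_th + R_L); requiring this ≤ 0.0380 gives R_L ≥ R_th(1/0.0380 − 1) = 168.8 × 25.32 = 4.27 kΩ.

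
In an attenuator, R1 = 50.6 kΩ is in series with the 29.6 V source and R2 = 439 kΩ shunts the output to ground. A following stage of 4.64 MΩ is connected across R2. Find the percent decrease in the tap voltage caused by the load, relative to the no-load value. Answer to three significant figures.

0.968 %

The divider's output (Thévenin) resistance is R1‖R2 = 45.37 kΩ.
Fractional drop under load = R_th/(R_th + R_L) = 45.37 / (45.37 + 4640) = 0.009683.
So the output falls by 0.968 %.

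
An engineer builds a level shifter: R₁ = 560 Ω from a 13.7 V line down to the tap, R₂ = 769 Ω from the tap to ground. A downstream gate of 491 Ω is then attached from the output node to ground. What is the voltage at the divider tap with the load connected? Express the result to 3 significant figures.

The load sits in parallel with R₂: R₂‖R_L = (769 × 491) / (769 + 491) = 299.7 Ω.
V_out = 13.7 × 299.7 / (560 + 299.7) = 13.7 × 299.7/859.7 = 4.78 V.

V_out ≈ 4.78 V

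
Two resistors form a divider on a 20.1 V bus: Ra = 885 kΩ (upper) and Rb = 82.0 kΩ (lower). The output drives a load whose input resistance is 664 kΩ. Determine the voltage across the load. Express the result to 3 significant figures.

The load sits in parallel with Rb: Rb‖R_L = (82.0 × 664) / (82.0 + 664) = 72.99 kΩ.
V_out = 20.1 × 72.99 / (885 + 72.99) = 20.1 × 72.99/958.0 = 1.53 V.
(Unloaded it would have been 1.70 V.)

V_out ≈ 1.53 V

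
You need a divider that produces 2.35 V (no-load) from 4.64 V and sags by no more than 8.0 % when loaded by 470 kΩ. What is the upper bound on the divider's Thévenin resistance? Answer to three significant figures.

R_th ≤ 40.9 kΩ

Loading drop = R_th/(R_th + R_L) ≤ 0.0800, so R_th ≤ R_L · ε/(1−ε) = 470 kΩ × 0.0800/0.9200 = 40.9 kΩ.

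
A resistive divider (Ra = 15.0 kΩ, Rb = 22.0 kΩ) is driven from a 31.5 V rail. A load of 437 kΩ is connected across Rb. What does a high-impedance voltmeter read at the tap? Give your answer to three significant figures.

The load sits in parallel with Rb: Rb‖R_L = (22.0 × 437) / (22.0 + 437) = 20.95 kΩ.
V_out = 31.5 × 20.95 / (15.0 + 20.95) = 31.5 × 20.95/35.95 = 18.4 V.
(Unloaded it would have been 18.7 V.)

V_out ≈ 18.4 V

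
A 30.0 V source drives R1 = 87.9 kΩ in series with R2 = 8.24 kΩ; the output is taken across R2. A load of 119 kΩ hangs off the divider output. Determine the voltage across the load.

V_out ≈ 2.42 V

The load sits in parallel with R2: R2‖R_L = (8.24 × 119) / (8.24 + 119) = 7.706 kΩ.
V_out = 30.0 × 7.706 / (87.9 + 7.706) = 30.0 × 7.706/95.61 = 2.42 V.
(Unloaded it would have been 2.57 V.)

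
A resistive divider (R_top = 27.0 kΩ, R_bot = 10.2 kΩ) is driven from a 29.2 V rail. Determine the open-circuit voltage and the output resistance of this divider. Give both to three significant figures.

V_th is the open-circuit tap voltage: 29.2 × 10.2/(27.0 + 10.2) = 8.01 V.
With the supply zeroed, R_top and R_bot appear in parallel from the tap: R_th = R_top‖R_bot = (27.0 × 10.2)/37.20 = 7.40 kΩ.

V_th = 8.01 V, R_th = 7.40 kΩ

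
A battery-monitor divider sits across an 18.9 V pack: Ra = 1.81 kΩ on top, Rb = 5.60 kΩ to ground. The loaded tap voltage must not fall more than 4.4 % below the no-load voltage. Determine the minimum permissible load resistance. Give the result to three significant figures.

R_L(min) ≈ 29.7 kΩ

Output resistance R_th = Ra‖Rb = (1.81 × 5.60)/7.410 = 1.368 kΩ.
The fractional drop is R_th/(R_th + R_L); requiring this ≤ 0.0440 gives R_L ≥ R_th(1/0.0440 − 1) = 1.368 × 21.73 = 29.7 kΩ.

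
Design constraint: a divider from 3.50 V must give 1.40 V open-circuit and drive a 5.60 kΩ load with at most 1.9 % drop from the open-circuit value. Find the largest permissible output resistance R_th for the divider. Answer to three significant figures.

R_th ≤ 108 Ω

Loading drop = R_th/(R_th + R_L) ≤ 0.0190, so R_th ≤ R_L · ε/(1−ε) = 5.60 kΩ × 0.0190/0.9810 = 108 Ω.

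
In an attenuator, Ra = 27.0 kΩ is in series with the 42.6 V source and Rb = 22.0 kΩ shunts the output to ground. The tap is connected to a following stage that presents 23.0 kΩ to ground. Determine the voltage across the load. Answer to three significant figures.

V_out ≈ 12.5 V

The load sits in parallel with Rb: Rb‖R_L = (22.0 × 23.0) / (22.0 + 23.0) = 11.24 kΩ.
V_out = 42.6 × 11.24 / (27.0 + 11.24) = 42.6 × 11.24/38.24 = 12.5 V.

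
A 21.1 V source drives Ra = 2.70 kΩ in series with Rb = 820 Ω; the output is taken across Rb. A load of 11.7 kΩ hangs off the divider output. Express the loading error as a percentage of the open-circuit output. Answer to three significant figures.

5.10 %

The divider's output (Thévenin) resistance is Ra‖Rb = 629.0 Ω.
Fractional drop under load = R_th/(R_th + R_L) = 629.0 / (629.0 + 11700) = 0.05102.
So the output falls by 5.10 %.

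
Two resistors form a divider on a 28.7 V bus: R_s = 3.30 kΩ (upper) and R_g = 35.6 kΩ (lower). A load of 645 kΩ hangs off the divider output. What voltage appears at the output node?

V_out ≈ 26.1 V

The load sits in parallel with R_g: R_g‖R_L = (35.6 × 645) / (35.6 + 645) = 33.74 kΩ.
V_out = 28.7 × 33.74 / (3.30 + 33.74) = 28.7 × 33.74/37.04 = 26.1 V.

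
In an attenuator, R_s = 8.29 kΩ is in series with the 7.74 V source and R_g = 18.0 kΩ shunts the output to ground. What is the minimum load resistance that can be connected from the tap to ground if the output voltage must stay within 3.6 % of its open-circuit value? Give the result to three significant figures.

Output resistance R_th = R_s‖R_g = (8.29 × 18.0)/26.29 = 5.676 kΩ.
The fractional drop is R_th/(R_th + R_L); requiring this ≤ 0.0360 gives R_L ≥ R_th(1/0.0360 − 1) = 5.676 × 26.78 = 152 kΩ.

R_L(min) ≈ 152 kΩ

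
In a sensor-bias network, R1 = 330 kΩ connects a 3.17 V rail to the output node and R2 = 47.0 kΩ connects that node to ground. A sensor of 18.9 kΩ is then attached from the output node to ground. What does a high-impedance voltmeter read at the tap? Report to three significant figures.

V_out ≈ 0.124 V

The load sits in parallel with R2: R2‖R_L = (47.0 × 18.9) / (47.0 + 18.9) = 13.48 kΩ.
V_out = 3.17 × 13.48 / (330 + 13.48) = 3.17 × 13.48/343.5 = 0.124 V.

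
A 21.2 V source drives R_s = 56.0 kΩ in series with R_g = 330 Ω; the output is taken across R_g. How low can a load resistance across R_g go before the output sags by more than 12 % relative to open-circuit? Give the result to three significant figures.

R_L(min) ≈ 2.41 kΩ

Output resistance R_th = R_s‖R_g = (56000 × 330)/56330 = 328.1 Ω.
The fractional drop is R_th/(R_th + R_L); requiring this ≤ 0.120 gives R_L ≥ R_th(1/0.120 − 1) = 328.1 × 7.333 = 2.41 kΩ.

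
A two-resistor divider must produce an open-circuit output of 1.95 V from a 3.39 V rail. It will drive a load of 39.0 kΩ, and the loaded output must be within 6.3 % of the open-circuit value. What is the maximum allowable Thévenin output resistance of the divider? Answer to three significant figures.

R_th ≤ 2.62 kΩ

Loading drop = R_th/(R_th + R_L) ≤ 0.0630, so R_th ≤ R_L · ε/(1−ε) = 39.0 kΩ × 0.0630/0.9370 = 2.62 kΩ.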